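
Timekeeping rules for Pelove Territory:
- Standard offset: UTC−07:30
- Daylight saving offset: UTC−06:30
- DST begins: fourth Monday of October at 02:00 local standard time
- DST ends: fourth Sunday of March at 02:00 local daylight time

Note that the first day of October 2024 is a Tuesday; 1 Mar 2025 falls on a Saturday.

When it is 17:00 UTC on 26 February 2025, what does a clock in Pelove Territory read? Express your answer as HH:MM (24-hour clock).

10:30

1 October 2024 is a Tuesday, so the first Monday is October 7 and the fourth is October 28.
1 March 2025 is a Saturday, so the first Sunday is March 2 and the fourth is March 23.
At the standard offset (UTC−07:30), 17:00 UTC − 7h30m = 09:30 Pelove Territory standard time.
The standard-time date in Pelove Territory, 26 February 2025, lies within the daylight-saving period (28 October 2024 – 23 March 2025), so Pelove Territory is on daylight time, UTC−06:30.
17:00 UTC − 6h30m = 10:30 local.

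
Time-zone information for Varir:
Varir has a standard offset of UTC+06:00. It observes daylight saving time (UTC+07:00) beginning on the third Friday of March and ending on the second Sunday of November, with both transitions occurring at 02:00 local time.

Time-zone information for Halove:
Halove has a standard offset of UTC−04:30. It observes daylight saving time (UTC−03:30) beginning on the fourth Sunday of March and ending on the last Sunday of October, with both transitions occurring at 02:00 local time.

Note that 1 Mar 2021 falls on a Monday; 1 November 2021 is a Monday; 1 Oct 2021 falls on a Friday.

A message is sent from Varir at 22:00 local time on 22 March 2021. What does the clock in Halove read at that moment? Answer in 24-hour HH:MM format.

1 March 2021 is a Monday, so the first Friday is March 5 and the third is March 19.
1 November 2021 is a Monday, so the first Sunday is November 7 and the second is November 14.
22 March 2021 lies within the daylight-saving period (19 March – 14 November), so Varir is on daylight time, UTC+07:00.
22:00 Varir − 7h = 15:00 UTC.
1 March 2021 is a Monday, so the first Sunday is March 7 and the fourth is March 28.
1 October 2021 is a Friday, so Sundays fall on 3, 10, 17, 24, 31; the last is October 31.
At the standard offset (UTC−04:30), 15:00 UTC − 4h30m = 10:30 Halove standard time.
Daylight saving runs 28 March – 31 October; the standard-time date in Halove, 22 March 2021, is outside that window, so Halove is on standard time at UTC−04:30.
15:00 UTC − 4h30m = 10:30 Halove.

10:30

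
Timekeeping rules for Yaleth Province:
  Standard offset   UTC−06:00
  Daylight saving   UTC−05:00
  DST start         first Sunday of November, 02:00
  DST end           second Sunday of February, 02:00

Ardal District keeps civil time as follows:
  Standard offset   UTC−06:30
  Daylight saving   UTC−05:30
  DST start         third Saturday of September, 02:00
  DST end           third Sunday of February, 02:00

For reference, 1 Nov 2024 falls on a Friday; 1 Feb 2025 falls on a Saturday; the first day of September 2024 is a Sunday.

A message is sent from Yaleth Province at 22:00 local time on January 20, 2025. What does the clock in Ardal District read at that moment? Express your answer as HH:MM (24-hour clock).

1 November 2024 is a Friday, so the first Sunday is November 3.
1 February 2025 is a Saturday, so the first Sunday is February 2 and the second is February 9.
January 20, 2025 lies within the daylight-saving period (3 November 2024 – 9 February 2025), so Yaleth Province is on daylight time, UTC−05:00.
22:00 Yaleth Province + 5h = 03:00 UTC (rolling into the next day, 21 January 2025).
1 September 2024 is a Sunday, so the first Saturday is September 7 and the third is September 21.
1 February 2025 is a Saturday, so the first Sunday is February 2 and the third is February 16.
At the standard offset (UTC−06:30), 03:00 UTC − 6h30m = 20:30 Ardal District standard time (rolling into the previous day, 20 January 2025).
The standard-time date in Ardal District, January 20, 2025, falls between 21 September 2024 and 16 February 2025, so daylight saving is in effect and Ardal District is at UTC−05:30.
03:00 UTC − 5h30m = 21:30 Ardal District (rolling into the previous day, 20 January 2025).

21:30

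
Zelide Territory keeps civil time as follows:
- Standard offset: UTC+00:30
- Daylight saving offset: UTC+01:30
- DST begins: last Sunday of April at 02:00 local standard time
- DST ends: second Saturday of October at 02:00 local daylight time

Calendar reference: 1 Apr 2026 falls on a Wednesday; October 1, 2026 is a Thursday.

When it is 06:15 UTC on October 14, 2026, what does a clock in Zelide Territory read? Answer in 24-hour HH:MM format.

1 April 2026 is a Wednesday, so Sundays fall on 5, 12, 19, 26; the last is April 26.
1 October 2026 is a Thursday, so the first Saturday is October 3 and the second is October 10.
At the standard offset (UTC+00:30), 06:15 UTC + 0h30m = 06:45 Zelide Territory standard time.
The standard-time date in Zelide Territory, October 14, 2026, is outside the daylight-saving period (26 April – 10 October), so Zelide Territory is on standard time, UTC+00:30.
06:15 UTC + 0h30m = 06:45 local.

06:45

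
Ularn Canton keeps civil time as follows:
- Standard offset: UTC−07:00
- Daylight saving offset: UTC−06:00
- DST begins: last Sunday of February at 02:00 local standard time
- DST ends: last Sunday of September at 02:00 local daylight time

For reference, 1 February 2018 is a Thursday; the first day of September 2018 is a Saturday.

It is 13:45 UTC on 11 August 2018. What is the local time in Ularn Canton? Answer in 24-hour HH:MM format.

07:45

1 February 2018 is a Thursday, so Sundays fall on 4, 11, 18, 25; the last is February 25.
1 September 2018 is a Saturday, so Sundays fall on 2, 9, 16, 23, 30; the last is September 30.
At the standard offset (UTC−07:00), 13:45 UTC − 7h = 06:45 Ularn Canton standard time.
The standard-time date in Ularn Canton, 11 August 2018, lies within the daylight-saving period (25 February – 30 September), so Ularn Canton is on daylight time, UTC−06:00.
13:45 UTC − 6h = 07:45 local.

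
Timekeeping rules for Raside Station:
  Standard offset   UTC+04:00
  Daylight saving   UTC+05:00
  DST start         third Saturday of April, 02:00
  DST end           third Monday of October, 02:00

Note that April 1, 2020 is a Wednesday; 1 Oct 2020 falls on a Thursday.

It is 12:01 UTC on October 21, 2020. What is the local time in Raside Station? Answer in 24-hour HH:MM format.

16:01

1 April 2020 is a Wednesday, so the first Saturday is April 4 and the third is April 18.
1 October 2020 is a Thursday, so the first Monday is October 5 and the third is October 19.
At the standard offset (UTC+04:00), 12:01 UTC + 4h = 16:01 Raside Station standard time.
Daylight saving runs 18 April – 19 October; the standard-time date in Raside Station, October 21, 2020, is outside that window, so Raside Station is on standard time at UTC+04:00.
12:01 UTC + 4h = 16:01 local.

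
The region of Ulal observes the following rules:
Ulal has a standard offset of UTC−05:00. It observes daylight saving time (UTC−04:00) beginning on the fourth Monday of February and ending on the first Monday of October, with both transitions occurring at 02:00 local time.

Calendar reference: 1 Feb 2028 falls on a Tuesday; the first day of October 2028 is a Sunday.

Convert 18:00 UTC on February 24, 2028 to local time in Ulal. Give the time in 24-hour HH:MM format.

13:00

1 February 2028 is a Tuesday, so the first Monday is February 7 and the fourth is February 28.
1 October 2028 is a Sunday, so the first Monday is October 2.
At the standard offset (UTC−05:00), 18:00 UTC − 5h = 13:00 Ulal standard time.
The standard-time date in Ulal, February 24, 2028, is outside the daylight-saving period (28 February – 2 October), so Ulal is on standard time, UTC−05:00.
18:00 UTC − 5h = 13:00 local.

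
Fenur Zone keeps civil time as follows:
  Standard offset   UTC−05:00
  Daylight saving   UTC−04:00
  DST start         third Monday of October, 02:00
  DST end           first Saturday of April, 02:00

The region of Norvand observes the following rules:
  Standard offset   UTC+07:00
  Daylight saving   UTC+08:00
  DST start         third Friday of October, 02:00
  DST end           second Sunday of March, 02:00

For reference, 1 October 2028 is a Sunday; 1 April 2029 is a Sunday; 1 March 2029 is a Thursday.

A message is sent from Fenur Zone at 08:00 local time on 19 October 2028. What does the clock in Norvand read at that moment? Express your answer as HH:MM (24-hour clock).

1 October 2028 is a Sunday, so the first Monday is October 2 and the third is October 16.
1 April 2029 is a Sunday, so the first Saturday is April 7.
Daylight saving runs 16 October 2028 – 7 April 2029; 19 October 2028 is inside that window, so Fenur Zone is at UTC−04:00.
08:00 Fenur Zone + 4h = 12:00 UTC.
1 October 2028 is a Sunday, so the first Friday is October 6 and the third is October 20.
1 March 2029 is a Thursday, so the first Sunday is March 4 and the second is March 11.
At the standard offset (UTC+07:00), 12:00 UTC + 7h = 19:00 Norvand standard time.
The standard-time date in Norvand, 19 October 2028, is outside the daylight-saving period (20 October 2028 – 11 March 2029), so Norvand is on standard time, UTC+07:00.
12:00 UTC + 7h = 19:00 Norvand.

19:00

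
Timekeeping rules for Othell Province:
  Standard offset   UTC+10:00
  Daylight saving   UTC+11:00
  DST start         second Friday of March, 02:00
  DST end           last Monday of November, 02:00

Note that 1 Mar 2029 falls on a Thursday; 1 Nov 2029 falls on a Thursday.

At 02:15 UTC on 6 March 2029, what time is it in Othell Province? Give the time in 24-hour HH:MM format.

1 March 2029 is a Thursday, so the first Friday is March 2 and the second is March 9.
1 November 2029 is a Thursday, so Mondays fall on 5, 12, 19, 26; the last is November 26.
At the standard offset (UTC+10:00), 02:15 UTC + 10h = 12:15 Othell Province standard time.
The standard-time date in Othell Province, 6 March 2029, is outside the daylight-saving period (9 March – 26 November), so Othell Province is on standard time, UTC+10:00.
02:15 UTC + 10h = 12:15 local.

12:15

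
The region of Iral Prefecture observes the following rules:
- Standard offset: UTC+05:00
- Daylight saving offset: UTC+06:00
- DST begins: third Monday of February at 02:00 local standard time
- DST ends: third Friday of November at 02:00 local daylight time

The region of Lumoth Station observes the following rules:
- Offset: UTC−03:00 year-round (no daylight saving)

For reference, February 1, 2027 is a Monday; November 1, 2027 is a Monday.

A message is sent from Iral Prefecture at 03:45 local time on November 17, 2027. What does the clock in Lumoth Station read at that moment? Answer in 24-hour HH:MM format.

18:45

1 February 2027 is a Monday, so the first Monday is February 1 and the third is February 15.
1 November 2027 is a Monday, so the first Friday is November 5 and the third is November 19.
November 17, 2027 falls between 15 February and 19 November, so daylight saving is in effect and Iral Prefecture is at UTC+06:00.
03:45 Iral Prefecture − 6h = 21:45 UTC (rolling into the previous day, 16 November 2027).
Lumoth Station has no daylight saving, so its offset is UTC−03:00 year-round.
21:45 UTC − 3h = 18:45 Lumoth Station.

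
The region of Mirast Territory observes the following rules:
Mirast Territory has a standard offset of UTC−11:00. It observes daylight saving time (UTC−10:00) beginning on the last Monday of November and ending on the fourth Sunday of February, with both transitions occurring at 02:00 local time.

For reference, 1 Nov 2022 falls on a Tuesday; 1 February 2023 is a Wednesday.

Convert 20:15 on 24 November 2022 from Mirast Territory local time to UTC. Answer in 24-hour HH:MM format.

07:15

1 November 2022 is a Tuesday, so Mondays fall on 7, 14, 21, 28; the last is November 28.
1 February 2023 is a Wednesday, so the first Sunday is February 5 and the fourth is February 26.
24 November 2022 does not fall between 28 November 2022 and 26 February 2023, so daylight saving is not in effect and Mirast Territory is at UTC−11:00.
20:15 local + 11h = 07:15 UTC (rolling into the next day, 25 November 2022).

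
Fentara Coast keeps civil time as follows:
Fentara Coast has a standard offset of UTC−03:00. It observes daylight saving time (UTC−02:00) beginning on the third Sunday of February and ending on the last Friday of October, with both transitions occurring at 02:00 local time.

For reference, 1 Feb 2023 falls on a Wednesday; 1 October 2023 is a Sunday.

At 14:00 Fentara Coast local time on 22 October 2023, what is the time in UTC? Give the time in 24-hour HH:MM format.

16:00

1 February 2023 is a Wednesday, so the first Sunday is February 5 and the third is February 19.
1 October 2023 is a Sunday, so Fridays fall on 6, 13, 20, 27; the last is October 27.
22 October 2023 falls between 19 February and 27 October, so daylight saving is in effect and Fentara Coast is at UTC−02:00.
14:00 local + 2h = 16:00 UTC.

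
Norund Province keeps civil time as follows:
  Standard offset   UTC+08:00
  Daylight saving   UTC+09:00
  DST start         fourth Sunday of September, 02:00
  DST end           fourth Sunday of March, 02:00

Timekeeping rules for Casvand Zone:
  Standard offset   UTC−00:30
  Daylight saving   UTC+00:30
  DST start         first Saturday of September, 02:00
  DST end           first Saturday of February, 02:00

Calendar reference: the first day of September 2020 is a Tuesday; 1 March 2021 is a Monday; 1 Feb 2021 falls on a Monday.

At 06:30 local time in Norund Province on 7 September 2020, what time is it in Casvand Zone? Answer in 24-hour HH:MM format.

23:00

1 September 2020 is a Tuesday, so the first Sunday is September 6 and the fourth is September 27.
1 March 2021 is a Monday, so the first Sunday is March 7 and the fourth is March 28.
Daylight saving runs 27 September 2020 – 28 March 2021; 7 September 2020 is outside that window, so Norund Province is on standard time at UTC+08:00.
06:30 Norund Province − 8h = 22:30 UTC (rolling into the previous day, 6 September 2020).
1 September 2020 is a Tuesday, so the first Saturday is September 5.
1 February 2021 is a Monday, so the first Saturday is February 6.
At the standard offset (UTC−00:30), 22:30 UTC − 0h30m = 22:00 Casvand Zone standard time.
The standard-time date in Casvand Zone, 6 September 2020, falls between 5 September 2020 and 6 February 2021, so daylight saving is in effect and Casvand Zone is at UTC+00:30.
22:30 UTC + 0h30m = 23:00 Casvand Zone.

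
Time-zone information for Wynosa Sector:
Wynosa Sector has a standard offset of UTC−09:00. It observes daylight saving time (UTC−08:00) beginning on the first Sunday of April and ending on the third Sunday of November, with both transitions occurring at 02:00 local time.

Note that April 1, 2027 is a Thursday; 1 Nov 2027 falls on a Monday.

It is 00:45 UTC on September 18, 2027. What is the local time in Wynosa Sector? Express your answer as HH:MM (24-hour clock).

16:45

1 April 2027 is a Thursday, so the first Sunday is April 4.
1 November 2027 is a Monday, so the first Sunday is November 7 and the third is November 21.
At the standard offset (UTC−09:00), 00:45 UTC − 9h = 15:45 Wynosa Sector standard time (rolling into the previous day, 17 September 2027).
The standard-time date in Wynosa Sector, September 17, 2027, lies within the daylight-saving period (4 April – 21 November), so Wynosa Sector is on daylight time, UTC−08:00.
00:45 UTC − 8h = 16:45 local (rolling into the previous day, 17 September 2027).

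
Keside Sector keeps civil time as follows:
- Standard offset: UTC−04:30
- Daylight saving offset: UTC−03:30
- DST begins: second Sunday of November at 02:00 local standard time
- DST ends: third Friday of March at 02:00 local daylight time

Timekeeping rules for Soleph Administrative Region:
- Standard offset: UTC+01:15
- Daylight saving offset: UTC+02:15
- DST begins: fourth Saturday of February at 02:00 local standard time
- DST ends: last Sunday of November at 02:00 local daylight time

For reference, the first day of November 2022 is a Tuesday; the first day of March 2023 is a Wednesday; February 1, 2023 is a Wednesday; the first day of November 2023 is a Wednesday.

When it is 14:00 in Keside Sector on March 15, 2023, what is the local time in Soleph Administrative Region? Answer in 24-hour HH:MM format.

19:45

1 November 2022 is a Tuesday, so the first Sunday is November 6 and the second is November 13.
1 March 2023 is a Wednesday, so the first Friday is March 3 and the third is March 17.
Daylight saving runs 13 November 2022 – 17 March 2023; March 15, 2023 is inside that window, so Keside Sector is at UTC−03:30.
14:00 Keside Sector + 3h30m = 17:30 UTC.
1 February 2023 is a Wednesday, so the first Saturday is February 4 and the fourth is February 25.
1 November 2023 is a Wednesday, so Sundays fall on 5, 12, 19, 26; the last is November 26.
At the standard offset (UTC+01:15), 17:30 UTC + 1h15m = 18:45 Soleph Administrative Region standard time.
The standard-time date in Soleph Administrative Region, March 15, 2023, falls between 25 February and 26 November, so daylight saving is in effect and Soleph Administrative Region is at UTC+02:15.
17:30 UTC + 2h15m = 19:45 Soleph Administrative Region.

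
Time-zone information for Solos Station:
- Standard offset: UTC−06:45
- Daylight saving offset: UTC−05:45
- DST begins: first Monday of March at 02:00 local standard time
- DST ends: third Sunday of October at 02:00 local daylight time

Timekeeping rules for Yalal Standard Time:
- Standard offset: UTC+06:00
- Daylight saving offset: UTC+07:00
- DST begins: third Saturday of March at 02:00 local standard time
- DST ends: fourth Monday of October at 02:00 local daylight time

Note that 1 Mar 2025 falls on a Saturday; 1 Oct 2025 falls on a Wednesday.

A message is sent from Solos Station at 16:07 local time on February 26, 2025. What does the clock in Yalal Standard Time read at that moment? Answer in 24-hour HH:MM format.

04:52

1 March 2025 is a Saturday, so the first Monday is March 3.
1 October 2025 is a Wednesday, so the first Sunday is October 5 and the third is October 19.
February 26, 2025 does not fall between 3 March and 19 October, so daylight saving is not in effect and Solos Station is at UTC−06:45.
16:07 Solos Station + 6h45m = 22:52 UTC.
1 March 2025 is a Saturday, so the first Saturday is March 1 and the third is March 15.
1 October 2025 is a Wednesday, so the first Monday is October 6 and the fourth is October 27.
At the standard offset (UTC+06:00), 22:52 UTC + 6h = 04:52 Yalal Standard Time standard time (rolling into the next day, 27 February 2025).
Daylight saving runs 15 March – 27 October; the standard-time date in Yalal Standard Time, February 27, 2025, is outside that window, so Yalal Standard Time is on standard time at UTC+06:00.
22:52 UTC + 6h = 04:52 Yalal Standard Time (rolling into the next day, 27 February 2025).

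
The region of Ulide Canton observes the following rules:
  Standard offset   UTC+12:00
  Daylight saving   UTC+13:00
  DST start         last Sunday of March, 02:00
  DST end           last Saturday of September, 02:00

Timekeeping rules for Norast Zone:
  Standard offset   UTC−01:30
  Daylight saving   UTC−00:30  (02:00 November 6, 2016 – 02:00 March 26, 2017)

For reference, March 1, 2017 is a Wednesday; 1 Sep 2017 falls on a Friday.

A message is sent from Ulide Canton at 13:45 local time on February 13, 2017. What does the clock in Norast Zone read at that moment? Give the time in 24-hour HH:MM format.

01:15

1 March 2017 is a Wednesday, so Sundays fall on 5, 12, 19, 26; the last is March 26.
1 September 2017 is a Friday, so Saturdays fall on 2, 9, 16, 23, 30; the last is September 30.
February 13, 2017 is outside the daylight-saving period (26 March – 30 September), so Ulide Canton is on standard time, UTC+12:00.
13:45 Ulide Canton − 12h = 01:45 UTC.
At the standard offset (UTC−01:30), 01:45 UTC − 1h30m = 00:15 Norast Zone standard time.
The standard-time date in Norast Zone, February 13, 2017, falls between 6 November 2016 and 26 March 2017, so daylight saving is in effect and Norast Zone is at UTC−00:30.
01:45 UTC − 0h30m = 01:15 Norast Zone.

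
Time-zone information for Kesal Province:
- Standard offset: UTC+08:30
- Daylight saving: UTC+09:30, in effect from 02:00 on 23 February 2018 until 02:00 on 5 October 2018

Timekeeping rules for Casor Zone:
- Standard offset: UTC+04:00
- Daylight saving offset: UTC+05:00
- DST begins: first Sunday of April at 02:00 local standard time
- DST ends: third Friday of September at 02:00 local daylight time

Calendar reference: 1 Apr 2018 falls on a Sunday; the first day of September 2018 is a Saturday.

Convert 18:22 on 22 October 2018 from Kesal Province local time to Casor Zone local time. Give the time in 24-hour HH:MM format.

22 October 2018 does not fall between 23 February and 5 October, so daylight saving is not in effect and Kesal Province is at UTC+08:30.
18:22 Kesal Province − 8h30m = 09:52 UTC.
1 April 2018 is a Sunday, so the first Sunday is April 1.
1 September 2018 is a Saturday, so the first Friday is September 7 and the third is September 21.
At the standard offset (UTC+04:00), 09:52 UTC + 4h = 13:52 Casor Zone standard time.
Daylight saving runs 1 April – 21 September; the standard-time date in Casor Zone, 22 October 2018, is outside that window, so Casor Zone is on standard time at UTC+04:00.
09:52 UTC + 4h = 13:52 Casor Zone.

13:52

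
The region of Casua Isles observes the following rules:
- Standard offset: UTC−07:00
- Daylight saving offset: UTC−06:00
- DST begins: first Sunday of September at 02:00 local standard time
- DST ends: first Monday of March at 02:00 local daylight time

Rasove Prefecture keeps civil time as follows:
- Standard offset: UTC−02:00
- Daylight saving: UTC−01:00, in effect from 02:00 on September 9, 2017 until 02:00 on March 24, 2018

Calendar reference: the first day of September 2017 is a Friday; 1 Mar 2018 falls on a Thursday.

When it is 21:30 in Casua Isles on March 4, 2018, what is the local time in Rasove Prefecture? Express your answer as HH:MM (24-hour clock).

02:30

1 September 2017 is a Friday, so the first Sunday is September 3.
1 March 2018 is a Thursday, so the first Monday is March 5.
March 4, 2018 lies within the daylight-saving period (3 September 2017 – 5 March 2018), so Casua Isles is on daylight time, UTC−06:00.
21:30 Casua Isles + 6h = 03:30 UTC (rolling into the next day, 5 March 2018).
At the standard offset (UTC−02:00), 03:30 UTC − 2h = 01:30 Rasove Prefecture standard time.
The standard-time date in Rasove Prefecture, March 5, 2018, lies within the daylight-saving period (9 September 2017 – 24 March 2018), so Rasove Prefecture is on daylight time, UTC−01:00.
03:30 UTC − 1h = 02:30 Rasove Prefecture.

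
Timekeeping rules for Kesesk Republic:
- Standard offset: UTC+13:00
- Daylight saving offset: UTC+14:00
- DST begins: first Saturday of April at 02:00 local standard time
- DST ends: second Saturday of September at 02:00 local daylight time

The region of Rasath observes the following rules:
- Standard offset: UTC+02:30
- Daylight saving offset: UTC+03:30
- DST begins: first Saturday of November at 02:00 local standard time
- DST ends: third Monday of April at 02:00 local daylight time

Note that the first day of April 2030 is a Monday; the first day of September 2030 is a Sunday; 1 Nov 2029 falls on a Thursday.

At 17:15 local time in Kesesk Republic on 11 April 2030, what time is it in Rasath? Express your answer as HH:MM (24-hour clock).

06:45

1 April 2030 is a Monday, so the first Saturday is April 6.
1 September 2030 is a Sunday, so the first Saturday is September 7 and the second is September 14.
11 April 2030 lies within the daylight-saving period (6 April – 14 September), so Kesesk Republic is on daylight time, UTC+14:00.
17:15 Kesesk Republic − 14h = 03:15 UTC.
1 November 2029 is a Thursday, so the first Saturday is November 3.
1 April 2030 is a Monday, so the first Monday is April 1 and the third is April 15.
At the standard offset (UTC+02:30), 03:15 UTC + 2h30m = 05:45 Rasath standard time.
The standard-time date in Rasath, 11 April 2030, falls between 3 November 2029 and 15 April 2030, so daylight saving is in effect and Rasath is at UTC+03:30.
03:15 UTC + 3h30m = 06:45 Rasath.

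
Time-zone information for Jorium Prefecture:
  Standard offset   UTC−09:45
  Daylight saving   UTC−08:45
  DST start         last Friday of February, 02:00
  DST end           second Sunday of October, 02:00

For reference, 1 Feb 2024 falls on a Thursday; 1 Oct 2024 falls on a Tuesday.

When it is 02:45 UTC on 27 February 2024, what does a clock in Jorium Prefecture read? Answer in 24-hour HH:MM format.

1 February 2024 is a Thursday, so Fridays fall on 2, 9, 16, 23; the last is February 23.
1 October 2024 is a Tuesday, so the first Sunday is October 6 and the second is October 13.
At the standard offset (UTC−09:45), 02:45 UTC − 9h45m = 17:00 Jorium Prefecture standard time (rolling into the previous day, 26 February 2024).
Daylight saving runs 23 February – 13 October; the standard-time date in Jorium Prefecture, 26 February 2024, is inside that window, so Jorium Prefecture is at UTC−08:45.
02:45 UTC − 8h45m = 18:00 local (rolling into the previous day, 26 February 2024).

18:00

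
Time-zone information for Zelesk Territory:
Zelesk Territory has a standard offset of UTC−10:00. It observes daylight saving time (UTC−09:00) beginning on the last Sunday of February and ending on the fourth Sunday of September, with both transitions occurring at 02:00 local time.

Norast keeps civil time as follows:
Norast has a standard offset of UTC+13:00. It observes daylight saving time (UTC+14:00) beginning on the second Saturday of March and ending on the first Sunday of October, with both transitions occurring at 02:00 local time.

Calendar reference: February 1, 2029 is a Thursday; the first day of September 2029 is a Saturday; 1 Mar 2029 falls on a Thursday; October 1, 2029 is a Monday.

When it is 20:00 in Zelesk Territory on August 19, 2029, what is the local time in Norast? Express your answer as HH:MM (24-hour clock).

1 February 2029 is a Thursday, so Sundays fall on 4, 11, 18, 25; the last is February 25.
1 September 2029 is a Saturday, so the first Sunday is September 2 and the fourth is September 23.
August 19, 2029 falls between 25 February and 23 September, so daylight saving is in effect and Zelesk Territory is at UTC−09:00.
20:00 Zelesk Territory + 9h = 05:00 UTC (rolling into the next day, 20 August 2029).
1 March 2029 is a Thursday, so the first Saturday is March 3 and the second is March 10.
1 October 2029 is a Monday, so the first Sunday is October 7.
At the standard offset (UTC+13:00), 05:00 UTC + 13h = 18:00 Norast standard time.
Daylight saving runs 10 March – 7 October; the standard-time date in Norast, August 20, 2029, is inside that window, so Norast is at UTC+14:00.
05:00 UTC + 14h = 19:00 Norast.

19:00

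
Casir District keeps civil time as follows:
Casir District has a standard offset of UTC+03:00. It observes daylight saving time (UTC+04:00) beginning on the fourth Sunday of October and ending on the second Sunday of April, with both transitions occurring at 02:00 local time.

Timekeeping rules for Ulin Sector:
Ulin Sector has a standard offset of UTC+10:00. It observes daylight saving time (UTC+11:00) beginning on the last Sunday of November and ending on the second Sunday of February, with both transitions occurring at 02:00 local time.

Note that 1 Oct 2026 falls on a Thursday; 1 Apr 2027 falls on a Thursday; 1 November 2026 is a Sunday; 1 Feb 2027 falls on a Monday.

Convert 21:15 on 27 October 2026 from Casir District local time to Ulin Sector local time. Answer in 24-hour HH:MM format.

1 October 2026 is a Thursday, so the first Sunday is October 4 and the fourth is October 25.
1 April 2027 is a Thursday, so the first Sunday is April 4 and the second is April 11.
Daylight saving runs 25 October 2026 – 11 April 2027; 27 October 2026 is inside that window, so Casir District is at UTC+04:00.
21:15 Casir District − 4h = 17:15 UTC.
1 November 2026 is a Sunday, so Sundays fall on 1, 8, 15, 22, 29; the last is November 29.
1 February 2027 is a Monday, so the first Sunday is February 7 and the second is February 14.
At the standard offset (UTC+10:00), 17:15 UTC + 10h = 03:15 Ulin Sector standard time (rolling into the next day, 28 October 2026).
The standard-time date in Ulin Sector, 28 October 2026, is outside the daylight-saving period (29 November 2026 – 14 February 2027), so Ulin Sector is on standard time, UTC+10:00.
17:15 UTC + 10h = 03:15 Ulin Sector (rolling into the next day, 28 October 2026).

03:15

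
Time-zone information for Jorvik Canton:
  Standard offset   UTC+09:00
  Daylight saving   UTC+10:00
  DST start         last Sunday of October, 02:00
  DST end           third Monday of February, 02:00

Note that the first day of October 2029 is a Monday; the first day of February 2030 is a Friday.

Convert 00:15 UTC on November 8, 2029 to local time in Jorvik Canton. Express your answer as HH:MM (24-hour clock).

1 October 2029 is a Monday, so Sundays fall on 7, 14, 21, 28; the last is October 28.
1 February 2030 is a Friday, so the first Monday is February 4 and the third is February 18.
At the standard offset (UTC+09:00), 00:15 UTC + 9h = 09:15 Jorvik Canton standard time.
Daylight saving runs 28 October 2029 – 18 February 2030; the standard-time date in Jorvik Canton, November 8, 2029, is inside that window, so Jorvik Canton is at UTC+10:00.
00:15 UTC + 10h = 10:15 local.

10:15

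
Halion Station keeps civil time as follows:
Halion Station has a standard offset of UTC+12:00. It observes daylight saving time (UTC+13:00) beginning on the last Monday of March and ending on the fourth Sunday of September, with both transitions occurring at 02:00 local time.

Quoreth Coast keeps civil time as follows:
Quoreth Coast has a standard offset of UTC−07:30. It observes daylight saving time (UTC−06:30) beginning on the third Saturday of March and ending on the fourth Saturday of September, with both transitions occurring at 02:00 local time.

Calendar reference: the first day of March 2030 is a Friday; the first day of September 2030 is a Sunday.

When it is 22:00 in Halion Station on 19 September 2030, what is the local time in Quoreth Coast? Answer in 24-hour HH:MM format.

1 March 2030 is a Friday, so Mondays fall on 4, 11, 18, 25; the last is March 25.
1 September 2030 is a Sunday, so the first Sunday is September 1 and the fourth is September 22.
19 September 2030 lies within the daylight-saving period (25 March – 22 September), so Halion Station is on daylight time, UTC+13:00.
22:00 Halion Station − 13h = 09:00 UTC.
1 March 2030 is a Friday, so the first Saturday is March 2 and the third is March 16.
1 September 2030 is a Sunday, so the first Saturday is September 7 and the fourth is September 28.
At the standard offset (UTC−07:30), 09:00 UTC − 7h30m = 01:30 Quoreth Coast standard time.
The standard-time date in Quoreth Coast, 19 September 2030, falls between 16 March and 28 September, so daylight saving is in effect and Quoreth Coast is at UTC−06:30.
09:00 UTC − 6h30m = 02:30 Quoreth Coast.

02:30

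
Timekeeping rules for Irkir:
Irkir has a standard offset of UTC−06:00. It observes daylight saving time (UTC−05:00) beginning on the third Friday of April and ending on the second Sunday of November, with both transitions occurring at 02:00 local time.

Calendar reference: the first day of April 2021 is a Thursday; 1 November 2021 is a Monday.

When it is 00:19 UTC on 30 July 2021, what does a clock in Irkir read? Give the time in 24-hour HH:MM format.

1 April 2021 is a Thursday, so the first Friday is April 2 and the third is April 16.
1 November 2021 is a Monday, so the first Sunday is November 7 and the second is November 14.
At the standard offset (UTC−06:00), 00:19 UTC − 6h = 18:19 Irkir standard time (rolling into the previous day, 29 July 2021).
Daylight saving runs 16 April – 14 November; the standard-time date in Irkir, 29 July 2021, is inside that window, so Irkir is at UTC−05:00.
00:19 UTC − 5h = 19:19 local (rolling into the previous day, 29 July 2021).

19:19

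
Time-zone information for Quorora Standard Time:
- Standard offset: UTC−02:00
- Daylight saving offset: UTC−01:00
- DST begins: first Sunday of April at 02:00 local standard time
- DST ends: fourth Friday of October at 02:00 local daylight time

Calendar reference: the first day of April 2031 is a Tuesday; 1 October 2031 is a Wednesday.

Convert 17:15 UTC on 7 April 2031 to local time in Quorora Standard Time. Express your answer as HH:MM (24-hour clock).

16:15

1 April 2031 is a Tuesday, so the first Sunday is April 6.
1 October 2031 is a Wednesday, so the first Friday is October 3 and the fourth is October 24.
At the standard offset (UTC−02:00), 17:15 UTC − 2h = 15:15 Quorora Standard Time standard time.
The standard-time date in Quorora Standard Time, 7 April 2031, falls between 6 April and 24 October, so daylight saving is in effect and Quorora Standard Time is at UTC−01:00.
17:15 UTC − 1h = 16:15 local.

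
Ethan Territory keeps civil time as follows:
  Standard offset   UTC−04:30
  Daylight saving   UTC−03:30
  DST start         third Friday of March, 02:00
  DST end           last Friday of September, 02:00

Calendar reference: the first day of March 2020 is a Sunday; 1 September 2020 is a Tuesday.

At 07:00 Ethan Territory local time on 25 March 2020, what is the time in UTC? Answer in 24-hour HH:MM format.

1 March 2020 is a Sunday, so the first Friday is March 6 and the third is March 20.
1 September 2020 is a Tuesday, so Fridays fall on 4, 11, 18, 25; the last is September 25.
25 March 2020 lies within the daylight-saving period (20 March – 25 September), so Ethan Territory is on daylight time, UTC−03:30.
07:00 local + 3h30m = 10:30 UTC.

10:30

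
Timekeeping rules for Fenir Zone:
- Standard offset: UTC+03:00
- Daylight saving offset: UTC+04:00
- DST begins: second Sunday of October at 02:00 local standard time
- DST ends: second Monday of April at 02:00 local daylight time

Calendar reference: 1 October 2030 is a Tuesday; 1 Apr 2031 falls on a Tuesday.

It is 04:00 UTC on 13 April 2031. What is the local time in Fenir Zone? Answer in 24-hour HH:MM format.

08:00

1 October 2030 is a Tuesday, so the first Sunday is October 6 and the second is October 13.
1 April 2031 is a Tuesday, so the first Monday is April 7 and the second is April 14.
At the standard offset (UTC+03:00), 04:00 UTC + 3h = 07:00 Fenir Zone standard time.
The standard-time date in Fenir Zone, 13 April 2031, lies within the daylight-saving period (13 October 2030 – 14 April 2031), so Fenir Zone is on daylight time, UTC+04:00.
04:00 UTC + 4h = 08:00 local.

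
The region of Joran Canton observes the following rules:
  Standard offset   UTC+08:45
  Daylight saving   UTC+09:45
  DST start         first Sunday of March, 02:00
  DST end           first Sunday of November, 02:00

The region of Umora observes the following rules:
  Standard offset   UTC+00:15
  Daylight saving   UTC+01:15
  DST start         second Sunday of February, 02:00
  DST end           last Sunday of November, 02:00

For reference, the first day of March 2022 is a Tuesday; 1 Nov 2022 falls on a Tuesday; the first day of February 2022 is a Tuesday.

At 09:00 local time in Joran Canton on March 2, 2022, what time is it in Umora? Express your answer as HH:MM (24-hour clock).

01:30

1 March 2022 is a Tuesday, so the first Sunday is March 6.
1 November 2022 is a Tuesday, so the first Sunday is November 6.
March 2, 2022 is outside the daylight-saving period (6 March – 6 November), so Joran Canton is on standard time, UTC+08:45.
09:00 Joran Canton − 8h45m = 00:15 UTC.
1 February 2022 is a Tuesday, so the first Sunday is February 6 and the second is February 13.
1 November 2022 is a Tuesday, so Sundays fall on 6, 13, 20, 27; the last is November 27.
At the standard offset (UTC+00:15), 00:15 UTC + 0h15m = 00:30 Umora standard time.
The standard-time date in Umora, March 2, 2022, lies within the daylight-saving period (13 February – 27 November), so Umora is on daylight time, UTC+01:15.
00:15 UTC + 1h15m = 01:30 Umora.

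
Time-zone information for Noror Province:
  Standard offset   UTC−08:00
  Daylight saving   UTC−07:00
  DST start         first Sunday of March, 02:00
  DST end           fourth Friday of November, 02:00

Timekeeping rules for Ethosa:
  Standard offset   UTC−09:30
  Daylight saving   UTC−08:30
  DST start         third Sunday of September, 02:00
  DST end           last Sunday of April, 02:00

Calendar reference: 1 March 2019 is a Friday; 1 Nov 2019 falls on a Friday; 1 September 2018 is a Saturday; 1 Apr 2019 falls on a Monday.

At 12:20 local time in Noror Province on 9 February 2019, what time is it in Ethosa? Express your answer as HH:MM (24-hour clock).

1 March 2019 is a Friday, so the first Sunday is March 3.
1 November 2019 is a Friday, so the first Friday is November 1 and the fourth is November 22.
Daylight saving runs 3 March – 22 November; 9 February 2019 is outside that window, so Noror Province is on standard time at UTC−08:00.
12:20 Noror Province + 8h = 20:20 UTC.
1 September 2018 is a Saturday, so the first Sunday is September 2 and the third is September 16.
1 April 2019 is a Monday, so Sundays fall on 7, 14, 21, 28; the last is April 28.
At the standard offset (UTC−09:30), 20:20 UTC − 9h30m = 10:50 Ethosa standard time.
Daylight saving runs 16 September 2018 – 28 April 2019; the standard-time date in Ethosa, 9 February 2019, is inside that window, so Ethosa is at UTC−08:30.
20:20 UTC − 8h30m = 11:50 Ethosa.

11:50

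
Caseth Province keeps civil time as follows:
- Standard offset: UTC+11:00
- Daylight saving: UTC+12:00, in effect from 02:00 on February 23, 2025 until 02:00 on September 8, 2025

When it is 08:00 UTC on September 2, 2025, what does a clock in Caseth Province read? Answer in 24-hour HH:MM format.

At the standard offset (UTC+11:00), 08:00 UTC + 11h = 19:00 Caseth Province standard time.
The standard-time date in Caseth Province, September 2, 2025, falls between 23 February and 8 September, so daylight saving is in effect and Caseth Province is at UTC+12:00.
08:00 UTC + 12h = 20:00 local.

20:00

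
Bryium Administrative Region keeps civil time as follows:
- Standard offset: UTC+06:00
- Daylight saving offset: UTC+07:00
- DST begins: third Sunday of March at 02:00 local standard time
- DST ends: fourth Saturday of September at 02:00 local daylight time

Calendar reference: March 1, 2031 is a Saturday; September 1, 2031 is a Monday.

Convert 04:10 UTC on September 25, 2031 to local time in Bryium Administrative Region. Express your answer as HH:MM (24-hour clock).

1 March 2031 is a Saturday, so the first Sunday is March 2 and the third is March 16.
1 September 2031 is a Monday, so the first Saturday is September 6 and the fourth is September 27.
At the standard offset (UTC+06:00), 04:10 UTC + 6h = 10:10 Bryium Administrative Region standard time.
Daylight saving runs 16 March – 27 September; the standard-time date in Bryium Administrative Region, September 25, 2031, is inside that window, so Bryium Administrative Region is at UTC+07:00.
04:10 UTC + 7h = 11:10 local.

11:10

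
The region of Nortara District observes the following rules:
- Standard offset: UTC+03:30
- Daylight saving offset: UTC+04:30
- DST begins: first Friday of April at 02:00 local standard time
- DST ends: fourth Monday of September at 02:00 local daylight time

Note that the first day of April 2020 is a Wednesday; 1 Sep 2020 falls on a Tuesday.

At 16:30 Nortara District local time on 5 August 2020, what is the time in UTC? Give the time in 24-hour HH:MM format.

12:00

1 April 2020 is a Wednesday, so the first Friday is April 3.
1 September 2020 is a Tuesday, so the first Monday is September 7 and the fourth is September 28.
5 August 2020 lies within the daylight-saving period (3 April – 28 September), so Nortara District is on daylight time, UTC+04:30.
16:30 local − 4h30m = 12:00 UTC.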